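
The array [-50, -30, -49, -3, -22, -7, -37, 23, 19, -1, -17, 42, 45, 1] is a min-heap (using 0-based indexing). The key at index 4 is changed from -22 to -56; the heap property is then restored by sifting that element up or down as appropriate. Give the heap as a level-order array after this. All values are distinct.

set index 4 from -22 to -56 → [-50, -30, -49, -3, -56, -7, -37, 23, 19, -1, -17, 42, 45, 1]
-56 < parent -30 at index 1, swap → [-50, -56, -49, -3, -30, -7, -37, 23, 19, -1, -17, 42, 45, 1]
-56 < parent -50 at index 0, swap → [-56, -50, -49, -3, -30, -7, -37, 23, 19, -1, -17, 42, 45, 1]

[-56, -50, -49, -3, -30, -7, -37, 23, 19, -1, -17, 42, 45, 1]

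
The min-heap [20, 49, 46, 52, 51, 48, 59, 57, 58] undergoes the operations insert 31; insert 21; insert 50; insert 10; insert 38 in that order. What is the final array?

[10, 21, 20, 52, 31, 46, 38, 57, 58, 51, 49, 50, 48, 59]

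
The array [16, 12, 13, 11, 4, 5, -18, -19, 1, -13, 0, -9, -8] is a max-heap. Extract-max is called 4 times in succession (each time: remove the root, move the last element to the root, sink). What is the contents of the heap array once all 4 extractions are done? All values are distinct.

[5, 4, -8, 1, 0, -13, -18, -19, -9]

extract-max #1 returns 16:
  remove root 16; move last element -8 to root → [-8, 12, 13, 11, 4, 5, -18, -19, 1, -13, 0, -9]
  -8 vs larger child 13 at index 2, swap → [13, 12, -8, 11, 4, 5, -18, -19, 1, -13, 0, -9]
  -8 vs larger child 5 at index 5, swap → [13, 12, 5, 11, 4, -8, -18, -19, 1, -13, 0, -9]
extract-max #2 returns 13:
  remove root 13; move last element -9 to root → [-9, 12, 5, 11, 4, -8, -18, -19, 1, -13, 0]
  -9 vs larger child 12 at index 1, swap → [12, -9, 5, 11, 4, -8, -18, -19, 1, -13, 0]
  -9 vs larger child 11 at index 3, swap → [12, 11, 5, -9, 4, -8, -18, -19, 1, -13, 0]
  -9 vs larger child 1 at index 8, swap → [12, 11, 5, 1, 4, -8, -18, -19, -9, -13, 0]
extract-max #3 returns 12:
  remove root 12; move last element 0 to root → [0, 11, 5, 1, 4, -8, -18, -19, -9, -13]
  0 vs larger child 11 at index 1, swap → [11, 0, 5, 1, 4, -8, -18, -19, -9, -13]
  0 vs larger child 4 at index 4, swap → [11, 4, 5, 1, 0, -8, -18, -19, -9, -13]
extract-max #4 returns 11:
  remove root 11; move last element -13 to root → [-13, 4, 5, 1, 0, -8, -18, -19, -9]
  -13 vs larger child 5 at index 2, swap → [5, 4, -13, 1, 0, -8, -18, -19, -9]
  -13 vs larger child -8 at index 5, swap → [5, 4, -8, 1, 0, -13, -18, -19, -9]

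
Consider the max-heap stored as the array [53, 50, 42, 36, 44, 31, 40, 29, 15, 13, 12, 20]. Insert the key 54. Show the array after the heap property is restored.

[54, 50, 53, 36, 44, 42, 40, 29, 15, 13, 12, 20, 31]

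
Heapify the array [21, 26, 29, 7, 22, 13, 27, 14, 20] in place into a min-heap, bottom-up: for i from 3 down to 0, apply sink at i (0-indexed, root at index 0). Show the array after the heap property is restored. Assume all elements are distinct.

sift down from index 3: already satisfies heap property
sift down from index 2:
  29 vs smaller child 13 at index 5, swap → [21, 26, 13, 7, 22, 29, 27, 14, 20]
sift down from index 1:
  26 vs smaller child 7 at index 3, swap → [21, 7, 13, 26, 22, 29, 27, 14, 20]
  26 vs smaller child 14 at index 7, swap → [21, 7, 13, 14, 22, 29, 27, 26, 20]
sift down from index 0:
  21 vs smaller child 7 at index 1, swap → [7, 21, 13, 14, 22, 29, 27, 26, 20]
  21 vs smaller child 14 at index 3, swap → [7, 14, 13, 21, 22, 29, 27, 26, 20]
  21 vs smaller child 20 at index 8, swap → [7, 14, 13, 20, 22, 29, 27, 26, 21]

[7, 14, 13, 20, 22, 29, 27, 26, 21]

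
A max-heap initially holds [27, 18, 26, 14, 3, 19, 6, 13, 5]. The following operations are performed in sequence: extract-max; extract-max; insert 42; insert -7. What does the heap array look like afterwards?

extract-max → returns 27:
  remove root 27; move last element 5 to root → [5, 18, 26, 14, 3, 19, 6, 13]
  5 vs larger child 26 at index 2, swap → [26, 18, 5, 14, 3, 19, 6, 13]
  5 vs larger child 19 at index 5, swap → [26, 18, 19, 14, 3, 5, 6, 13]
extract-max → returns 26:
  remove root 26; move last element 13 to root → [13, 18, 19, 14, 3, 5, 6]
  13 vs larger child 19 at index 2, swap → [19, 18, 13, 14, 3, 5, 6]
insert 42:
  append 42 at index 7 → [19, 18, 13, 14, 3, 5, 6, 42]
  42 > parent 14 at index 3, swap → [19, 18, 13, 42, 3, 5, 6, 14]
  42 > parent 18 at index 1, swap → [19, 42, 13, 18, 3, 5, 6, 14]
  42 > parent 19 at index 0, swap → [42, 19, 13, 18, 3, 5, 6, 14]
insert -7:
  append -7 at index 8 → [42, 19, 13, 18, 3, 5, 6, 14, -7] (no swap needed)

[42, 19, 13, 18, 3, 5, 6, 14, -7]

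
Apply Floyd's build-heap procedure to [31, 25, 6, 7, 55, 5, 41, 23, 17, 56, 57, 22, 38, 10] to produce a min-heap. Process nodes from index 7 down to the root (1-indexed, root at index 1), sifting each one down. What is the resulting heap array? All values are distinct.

sift down from index 7:
  41 vs only child 10 at index 14, swap → [31, 25, 6, 7, 55, 5, 10, 23, 17, 56, 57, 22, 38, 41]
sift down from index 6: already satisfies heap property
sift down from index 5: already satisfies heap property
sift down from index 4: already satisfies heap property
sift down from index 3:
  6 vs smaller child 5 at index 6, swap → [31, 25, 5, 7, 55, 6, 10, 23, 17, 56, 57, 22, 38, 41]
sift down from index 2:
  25 vs smaller child 7 at index 4, swap → [31, 7, 5, 25, 55, 6, 10, 23, 17, 56, 57, 22, 38, 41]
  25 vs smaller child 17 at index 9, swap → [31, 7, 5, 17, 55, 6, 10, 23, 25, 56, 57, 22, 38, 41]
sift down from index 1:
  31 vs smaller child 5 at index 3, swap → [5, 7, 31, 17, 55, 6, 10, 23, 25, 56, 57, 22, 38, 41]
  31 vs smaller child 6 at index 6, swap → [5, 7, 6, 17, 55, 31, 10, 23, 25, 56, 57, 22, 38, 41]
  31 vs smaller child 22 at index 12, swap → [5, 7, 6, 17, 55, 22, 10, 23, 25, 56, 57, 31, 38, 41]

[5, 7, 6, 17, 55, 22, 10, 23, 25, 56, 57, 31, 38, 41]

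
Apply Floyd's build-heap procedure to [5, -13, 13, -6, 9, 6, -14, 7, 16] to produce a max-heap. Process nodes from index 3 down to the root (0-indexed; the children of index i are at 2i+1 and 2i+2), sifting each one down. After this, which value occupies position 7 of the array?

-13

sift down from index 3:
  -6 vs larger child 16 at index 8, swap → [5, -13, 13, 16, 9, 6, -14, 7, -6]
sift down from index 2: already satisfies heap property
sift down from index 1:
  -13 vs larger child 16 at index 3, swap → [5, 16, 13, -13, 9, 6, -14, 7, -6]
  -13 vs larger child 7 at index 7, swap → [5, 16, 13, 7, 9, 6, -14, -13, -6]
sift down from index 0:
  5 vs larger child 16 at index 1, swap → [16, 5, 13, 7, 9, 6, -14, -13, -6]
  5 vs larger child 9 at index 4, swap → [16, 9, 13, 7, 5, 6, -14, -13, -6]
resulting array: [16, 9, 13, 7, 5, 6, -14, -13, -6]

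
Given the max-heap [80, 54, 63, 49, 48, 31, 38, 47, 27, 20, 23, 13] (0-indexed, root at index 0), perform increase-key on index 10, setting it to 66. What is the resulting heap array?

set index 10 from 23 to 66 → [80, 54, 63, 49, 48, 31, 38, 47, 27, 20, 66, 13]
66 > parent 48 at index 4, swap → [80, 54, 63, 49, 66, 31, 38, 47, 27, 20, 48, 13]
66 > parent 54 at index 1, swap → [80, 66, 63, 49, 54, 31, 38, 47, 27, 20, 48, 13]

[80, 66, 63, 49, 54, 31, 38, 47, 27, 20, 48, 13]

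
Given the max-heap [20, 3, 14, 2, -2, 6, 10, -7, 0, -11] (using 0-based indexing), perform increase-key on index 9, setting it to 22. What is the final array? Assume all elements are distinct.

[22, 20, 14, 2, 3, 6, 10, -7, 0, -2]

set index 9 from -11 to 22 → [20, 3, 14, 2, -2, 6, 10, -7, 0, 22]
22 > parent -2 at index 4, swap → [20, 3, 14, 2, 22, 6, 10, -7, 0, -2]
22 > parent 3 at index 1, swap → [20, 22, 14, 2, 3, 6, 10, -7, 0, -2]
22 > parent 20 at index 0, swap → [22, 20, 14, 2, 3, 6, 10, -7, 0, -2]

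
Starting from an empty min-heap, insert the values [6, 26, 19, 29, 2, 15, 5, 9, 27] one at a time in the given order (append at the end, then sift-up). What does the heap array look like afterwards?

[2, 6, 5, 9, 26, 19, 15, 29, 27]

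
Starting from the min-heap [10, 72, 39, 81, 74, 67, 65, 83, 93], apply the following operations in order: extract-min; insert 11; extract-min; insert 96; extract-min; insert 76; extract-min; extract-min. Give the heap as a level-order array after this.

[72, 74, 81, 76, 83, 96, 93]

extract-min → returns 10:
  remove root 10; move last element 93 to root → [93, 72, 39, 81, 74, 67, 65, 83]
  93 vs smaller child 39 at index 2, swap → [39, 72, 93, 81, 74, 67, 65, 83]
  93 vs smaller child 65 at index 6, swap → [39, 72, 65, 81, 74, 67, 93, 83]
insert 11:
  append 11 at index 8 → [39, 72, 65, 81, 74, 67, 93, 83, 11]
  11 < parent 81 at index 3, swap → [39, 72, 65, 11, 74, 67, 93, 83, 81]
  11 < parent 72 at index 1, swap → [39, 11, 65, 72, 74, 67, 93, 83, 81]
  11 < parent 39 at index 0, swap → [11, 39, 65, 72, 74, 67, 93, 83, 81]
extract-min → returns 11:
  remove root 11; move last element 81 to root → [81, 39, 65, 72, 74, 67, 93, 83]
  81 vs smaller child 39 at index 1, swap → [39, 81, 65, 72, 74, 67, 93, 83]
  81 vs smaller child 72 at index 3, swap → [39, 72, 65, 81, 74, 67, 93, 83]
insert 96:
  append 96 at index 8 → [39, 72, 65, 81, 74, 67, 93, 83, 96] (no swap needed)
extract-min → returns 39:
  remove root 39; move last element 96 to root → [96, 72, 65, 81, 74, 67, 93, 83]
  96 vs smaller child 65 at index 2, swap → [65, 72, 96, 81, 74, 67, 93, 83]
  96 vs smaller child 67 at index 5, swap → [65, 72, 67, 81, 74, 96, 93, 83]
insert 76:
  append 76 at index 8 → [65, 72, 67, 81, 74, 96, 93, 83, 76]
  76 < parent 81 at index 3, swap → [65, 72, 67, 76, 74, 96, 93, 83, 81]
extract-min → returns 65:
  remove root 65; move last element 81 to root → [81, 72, 67, 76, 74, 96, 93, 83]
  81 vs smaller child 67 at index 2, swap → [67, 72, 81, 76, 74, 96, 93, 83]
extract-min → returns 67:
  remove root 67; move last element 83 to root → [83, 72, 81, 76, 74, 96, 93]
  83 vs smaller child 72 at index 1, swap → [72, 83, 81, 76, 74, 96, 93]
  83 vs smaller child 74 at index 4, swap → [72, 74, 81, 76, 83, 96, 93]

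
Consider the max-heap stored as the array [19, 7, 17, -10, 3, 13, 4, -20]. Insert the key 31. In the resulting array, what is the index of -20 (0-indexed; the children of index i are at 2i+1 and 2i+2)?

7

append 31 at index 8 → [19, 7, 17, -10, 3, 13, 4, -20, 31]
31 > parent -10 at index 3, swap → [19, 7, 17, 31, 3, 13, 4, -20, -10]
31 > parent 7 at index 1, swap → [19, 31, 17, 7, 3, 13, 4, -20, -10]
31 > parent 19 at index 0, swap → [31, 19, 17, 7, 3, 13, 4, -20, -10]
resulting array: [31, 19, 17, 7, 3, 13, 4, -20, -10]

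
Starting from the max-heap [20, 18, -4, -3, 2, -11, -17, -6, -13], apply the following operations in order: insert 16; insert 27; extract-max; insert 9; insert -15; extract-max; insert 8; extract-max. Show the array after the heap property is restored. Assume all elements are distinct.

insert 16:
  append 16 at index 9 → [20, 18, -4, -3, 2, -11, -17, -6, -13, 16]
  16 > parent 2 at index 4, swap → [20, 18, -4, -3, 16, -11, -17, -6, -13, 2]
insert 27:
  append 27 at index 10 → [20, 18, -4, -3, 16, -11, -17, -6, -13, 2, 27]
  27 > parent 16 at index 4, swap → [20, 18, -4, -3, 27, -11, -17, -6, -13, 2, 16]
  27 > parent 18 at index 1, swap → [20, 27, -4, -3, 18, -11, -17, -6, -13, 2, 16]
  27 > parent 20 at index 0, swap → [27, 20, -4, -3, 18, -11, -17, -6, -13, 2, 16]
extract-max → returns 27:
  remove root 27; move last element 16 to root → [16, 20, -4, -3, 18, -11, -17, -6, -13, 2]
  16 vs larger child 20 at index 1, swap → [20, 16, -4, -3, 18, -11, -17, -6, -13, 2]
  16 vs larger child 18 at index 4, swap → [20, 18, -4, -3, 16, -11, -17, -6, -13, 2]
insert 9:
  append 9 at index 10 → [20, 18, -4, -3, 16, -11, -17, -6, -13, 2, 9] (no swap needed)
insert -15:
  append -15 at index 11 → [20, 18, -4, -3, 16, -11, -17, -6, -13, 2, 9, -15] (no swap needed)
extract-max → returns 20:
  remove root 20; move last element -15 to root → [-15, 18, -4, -3, 16, -11, -17, -6, -13, 2, 9]
  -15 vs larger child 18 at index 1, swap → [18, -15, -4, -3, 16, -11, -17, -6, -13, 2, 9]
  -15 vs larger child 16 at index 4, swap → [18, 16, -4, -3, -15, -11, -17, -6, -13, 2, 9]
  -15 vs larger child 9 at index 10, swap → [18, 16, -4, -3, 9, -11, -17, -6, -13, 2, -15]
insert 8:
  append 8 at index 11 → [18, 16, -4, -3, 9, -11, -17, -6, -13, 2, -15, 8]
  8 > parent -11 at index 5, swap → [18, 16, -4, -3, 9, 8, -17, -6, -13, 2, -15, -11]
  8 > parent -4 at index 2, swap → [18, 16, 8, -3, 9, -4, -17, -6, -13, 2, -15, -11]
extract-max → returns 18:
  remove root 18; move last element -11 to root → [-11, 16, 8, -3, 9, -4, -17, -6, -13, 2, -15]
  -11 vs larger child 16 at index 1, swap → [16, -11, 8, -3, 9, -4, -17, -6, -13, 2, -15]
  -11 vs larger child 9 at index 4, swap → [16, 9, 8, -3, -11, -4, -17, -6, -13, 2, -15]
  -11 vs larger child 2 at index 9, swap → [16, 9, 8, -3, 2, -4, -17, -6, -13, -11, -15]

[16, 9, 8, -3, 2, -4, -17, -6, -13, -11, -15]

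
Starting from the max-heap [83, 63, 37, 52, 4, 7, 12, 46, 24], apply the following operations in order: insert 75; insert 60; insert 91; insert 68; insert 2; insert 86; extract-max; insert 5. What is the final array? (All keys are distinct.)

insert 75:
  append 75 at index 9 → [83, 63, 37, 52, 4, 7, 12, 46, 24, 75]
  75 > parent 4 at index 4, swap → [83, 63, 37, 52, 75, 7, 12, 46, 24, 4]
  75 > parent 63 at index 1, swap → [83, 75, 37, 52, 63, 7, 12, 46, 24, 4]
insert 60:
  append 60 at index 10 → [83, 75, 37, 52, 63, 7, 12, 46, 24, 4, 60] (no swap needed)
insert 91:
  append 91 at index 11 → [83, 75, 37, 52, 63, 7, 12, 46, 24, 4, 60, 91]
  91 > parent 7 at index 5, swap → [83, 75, 37, 52, 63, 91, 12, 46, 24, 4, 60, 7]
  91 > parent 37 at index 2, swap → [83, 75, 91, 52, 63, 37, 12, 46, 24, 4, 60, 7]
  91 > parent 83 at index 0, swap → [91, 75, 83, 52, 63, 37, 12, 46, 24, 4, 60, 7]
insert 68:
  append 68 at index 12 → [91, 75, 83, 52, 63, 37, 12, 46, 24, 4, 60, 7, 68]
  68 > parent 37 at index 5, swap → [91, 75, 83, 52, 63, 68, 12, 46, 24, 4, 60, 7, 37]
insert 2:
  append 2 at index 13 → [91, 75, 83, 52, 63, 68, 12, 46, 24, 4, 60, 7, 37, 2] (no swap needed)
insert 86:
  append 86 at index 14 → [91, 75, 83, 52, 63, 68, 12, 46, 24, 4, 60, 7, 37, 2, 86]
  86 > parent 12 at index 6, swap → [91, 75, 83, 52, 63, 68, 86, 46, 24, 4, 60, 7, 37, 2, 12]
  86 > parent 83 at index 2, swap → [91, 75, 86, 52, 63, 68, 83, 46, 24, 4, 60, 7, 37, 2, 12]
extract-max → returns 91:
  remove root 91; move last element 12 to root → [12, 75, 86, 52, 63, 68, 83, 46, 24, 4, 60, 7, 37, 2]
  12 vs larger child 86 at index 2, swap → [86, 75, 12, 52, 63, 68, 83, 46, 24, 4, 60, 7, 37, 2]
  12 vs larger child 83 at index 6, swap → [86, 75, 83, 52, 63, 68, 12, 46, 24, 4, 60, 7, 37, 2]
insert 5:
  append 5 at index 14 → [86, 75, 83, 52, 63, 68, 12, 46, 24, 4, 60, 7, 37, 2, 5] (no swap needed)

[86, 75, 83, 52, 63, 68, 12, 46, 24, 4, 60, 7, 37, 2, 5]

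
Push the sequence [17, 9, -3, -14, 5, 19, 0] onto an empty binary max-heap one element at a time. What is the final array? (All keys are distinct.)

[19, 9, 17, -14, 5, -3, 0]

Insert 17:
  append 17 at index 0 → [17] (no swap needed)
Insert 9:
  append 9 at index 1 → [17, 9] (no swap needed)
Insert -3:
  append -3 at index 2 → [17, 9, -3] (no swap needed)
Insert -14:
  append -14 at index 3 → [17, 9, -3, -14] (no swap needed)
Insert 5:
  append 5 at index 4 → [17, 9, -3, -14, 5] (no swap needed)
Insert 19:
  append 19 at index 5 → [17, 9, -3, -14, 5, 19]
  19 > parent -3 at index 2, swap → [17, 9, 19, -14, 5, -3]
  19 > parent 17 at index 0, swap → [19, 9, 17, -14, 5, -3]
Insert 0:
  append 0 at index 6 → [19, 9, 17, -14, 5, -3, 0] (no swap needed)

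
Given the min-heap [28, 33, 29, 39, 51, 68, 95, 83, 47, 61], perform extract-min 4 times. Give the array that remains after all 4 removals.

[47, 51, 61, 83, 95, 68]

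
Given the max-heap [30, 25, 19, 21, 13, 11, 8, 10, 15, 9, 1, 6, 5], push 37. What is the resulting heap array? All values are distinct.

append 37 at index 13 → [30, 25, 19, 21, 13, 11, 8, 10, 15, 9, 1, 6, 5, 37]
37 > parent 8 at index 6, swap → [30, 25, 19, 21, 13, 11, 37, 10, 15, 9, 1, 6, 5, 8]
37 > parent 19 at index 2, swap → [30, 25, 37, 21, 13, 11, 19, 10, 15, 9, 1, 6, 5, 8]
37 > parent 30 at index 0, swap → [37, 25, 30, 21, 13, 11, 19, 10, 15, 9, 1, 6, 5, 8]

[37, 25, 30, 21, 13, 11, 19, 10, 15, 9, 1, 6, 5, 8]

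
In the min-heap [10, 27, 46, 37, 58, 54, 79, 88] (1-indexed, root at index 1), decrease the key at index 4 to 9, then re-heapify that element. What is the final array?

set index 4 from 37 to 9 → [10, 27, 46, 9, 58, 54, 79, 88]
9 < parent 27 at index 2, swap → [10, 9, 46, 27, 58, 54, 79, 88]
9 < parent 10 at index 1, swap → [9, 10, 46, 27, 58, 54, 79, 88]

[9, 10, 46, 27, 58, 54, 79, 88]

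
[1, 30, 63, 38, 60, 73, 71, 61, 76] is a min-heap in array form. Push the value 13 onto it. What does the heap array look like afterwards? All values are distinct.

append 13 at index 9 → [1, 30, 63, 38, 60, 73, 71, 61, 76, 13]
13 < parent 60 at index 4, swap → [1, 30, 63, 38, 13, 73, 71, 61, 76, 60]
13 < parent 30 at index 1, swap → [1, 13, 63, 38, 30, 73, 71, 61, 76, 60]

[1, 13, 63, 38, 30, 73, 71, 61, 76, 60]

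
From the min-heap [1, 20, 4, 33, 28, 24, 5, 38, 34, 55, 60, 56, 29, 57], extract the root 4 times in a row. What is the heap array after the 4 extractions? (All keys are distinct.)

[24, 28, 29, 33, 55, 60, 57, 38, 34, 56]

extract-min #1 returns 1:
  remove root 1; move last element 57 to root → [57, 20, 4, 33, 28, 24, 5, 38, 34, 55, 60, 56, 29]
  57 vs smaller child 4 at index 2, swap → [4, 20, 57, 33, 28, 24, 5, 38, 34, 55, 60, 56, 29]
  57 vs smaller child 5 at index 6, swap → [4, 20, 5, 33, 28, 24, 57, 38, 34, 55, 60, 56, 29]
extract-min #2 returns 4:
  remove root 4; move last element 29 to root → [29, 20, 5, 33, 28, 24, 57, 38, 34, 55, 60, 56]
  29 vs smaller child 5 at index 2, swap → [5, 20, 29, 33, 28, 24, 57, 38, 34, 55, 60, 56]
  29 vs smaller child 24 at index 5, swap → [5, 20, 24, 33, 28, 29, 57, 38, 34, 55, 60, 56]
extract-min #3 returns 5:
  remove root 5; move last element 56 to root → [56, 20, 24, 33, 28, 29, 57, 38, 34, 55, 60]
  56 vs smaller child 20 at index 1, swap → [20, 56, 24, 33, 28, 29, 57, 38, 34, 55, 60]
  56 vs smaller child 28 at index 4, swap → [20, 28, 24, 33, 56, 29, 57, 38, 34, 55, 60]
  56 vs smaller child 55 at index 9, swap → [20, 28, 24, 33, 55, 29, 57, 38, 34, 56, 60]
extract-min #4 returns 20:
  remove root 20; move last element 60 to root → [60, 28, 24, 33, 55, 29, 57, 38, 34, 56]
  60 vs smaller child 24 at index 2, swap → [24, 28, 60, 33, 55, 29, 57, 38, 34, 56]
  60 vs smaller child 29 at index 5, swap → [24, 28, 29, 33, 55, 60, 57, 38, 34, 56]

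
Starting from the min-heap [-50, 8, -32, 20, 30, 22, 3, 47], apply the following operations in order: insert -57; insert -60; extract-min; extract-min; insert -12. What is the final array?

[-50, -12, -32, 8, 30, 22, 3, 47, 20]

insert -57:
  append -57 at index 8 → [-50, 8, -32, 20, 30, 22, 3, 47, -57]
  -57 < parent 20 at index 3, swap → [-50, 8, -32, -57, 30, 22, 3, 47, 20]
  -57 < parent 8 at index 1, swap → [-50, -57, -32, 8, 30, 22, 3, 47, 20]
  -57 < parent -50 at index 0, swap → [-57, -50, -32, 8, 30, 22, 3, 47, 20]
insert -60:
  append -60 at index 9 → [-57, -50, -32, 8, 30, 22, 3, 47, 20, -60]
  -60 < parent 30 at index 4, swap → [-57, -50, -32, 8, -60, 22, 3, 47, 20, 30]
  -60 < parent -50 at index 1, swap → [-57, -60, -32, 8, -50, 22, 3, 47, 20, 30]
  -60 < parent -57 at index 0, swap → [-60, -57, -32, 8, -50, 22, 3, 47, 20, 30]
extract-min → returns -60:
  remove root -60; move last element 30 to root → [30, -57, -32, 8, -50, 22, 3, 47, 20]
  30 vs smaller child -57 at index 1, swap → [-57, 30, -32, 8, -50, 22, 3, 47, 20]
  30 vs smaller child -50 at index 4, swap → [-57, -50, -32, 8, 30, 22, 3, 47, 20]
extract-min → returns -57:
  remove root -57; move last element 20 to root → [20, -50, -32, 8, 30, 22, 3, 47]
  20 vs smaller child -50 at index 1, swap → [-50, 20, -32, 8, 30, 22, 3, 47]
  20 vs smaller child 8 at index 3, swap → [-50, 8, -32, 20, 30, 22, 3, 47]
insert -12:
  append -12 at index 8 → [-50, 8, -32, 20, 30, 22, 3, 47, -12]
  -12 < parent 20 at index 3, swap → [-50, 8, -32, -12, 30, 22, 3, 47, 20]
  -12 < parent 8 at index 1, swap → [-50, -12, -32, 8, 30, 22, 3, 47, 20]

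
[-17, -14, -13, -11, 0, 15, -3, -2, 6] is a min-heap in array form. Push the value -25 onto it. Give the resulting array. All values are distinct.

append -25 at index 9 → [-17, -14, -13, -11, 0, 15, -3, -2, 6, -25]
-25 < parent 0 at index 4, swap → [-17, -14, -13, -11, -25, 15, -3, -2, 6, 0]
-25 < parent -14 at index 1, swap → [-17, -25, -13, -11, -14, 15, -3, -2, 6, 0]
-25 < parent -17 at index 0, swap → [-25, -17, -13, -11, -14, 15, -3, -2, 6, 0]

[-25, -17, -13, -11, -14, 15, -3, -2, 6, 0]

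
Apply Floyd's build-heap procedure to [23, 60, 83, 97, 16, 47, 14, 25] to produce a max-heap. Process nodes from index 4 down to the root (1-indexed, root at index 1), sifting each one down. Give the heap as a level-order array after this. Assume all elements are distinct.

sift down from index 4: already satisfies heap property
sift down from index 3: already satisfies heap property
sift down from index 2:
  60 vs larger child 97 at index 4, swap → [23, 97, 83, 60, 16, 47, 14, 25]
sift down from index 1:
  23 vs larger child 97 at index 2, swap → [97, 23, 83, 60, 16, 47, 14, 25]
  23 vs larger child 60 at index 4, swap → [97, 60, 83, 23, 16, 47, 14, 25]
  23 vs only child 25 at index 8, swap → [97, 60, 83, 25, 16, 47, 14, 23]

[97, 60, 83, 25, 16, 47, 14, 23]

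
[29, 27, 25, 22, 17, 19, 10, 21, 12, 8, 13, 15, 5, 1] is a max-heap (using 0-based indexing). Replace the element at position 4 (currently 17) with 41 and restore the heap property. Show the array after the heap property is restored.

[41, 29, 25, 22, 27, 19, 10, 21, 12, 8, 13, 15, 5, 1]

set index 4 from 17 to 41 → [29, 27, 25, 22, 41, 19, 10, 21, 12, 8, 13, 15, 5, 1]
41 > parent 27 at index 1, swap → [29, 41, 25, 22, 27, 19, 10, 21, 12, 8, 13, 15, 5, 1]
41 > parent 29 at index 0, swap → [41, 29, 25, 22, 27, 19, 10, 21, 12, 8, 13, 15, 5, 1]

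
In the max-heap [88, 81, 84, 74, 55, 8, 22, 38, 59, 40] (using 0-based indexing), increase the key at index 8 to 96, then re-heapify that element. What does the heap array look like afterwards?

[96, 88, 84, 81, 55, 8, 22, 38, 74, 40]

set index 8 from 59 to 96 → [88, 81, 84, 74, 55, 8, 22, 38, 96, 40]
96 > parent 74 at index 3, swap → [88, 81, 84, 96, 55, 8, 22, 38, 74, 40]
96 > parent 81 at index 1, swap → [88, 96, 84, 81, 55, 8, 22, 38, 74, 40]
96 > parent 88 at index 0, swap → [96, 88, 84, 81, 55, 8, 22, 38, 74, 40]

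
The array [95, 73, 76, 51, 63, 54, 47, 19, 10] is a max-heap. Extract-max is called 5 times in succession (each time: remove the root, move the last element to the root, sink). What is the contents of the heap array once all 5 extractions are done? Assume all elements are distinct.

extract-max #1 returns 95:
  remove root 95; move last element 10 to root → [10, 73, 76, 51, 63, 54, 47, 19]
  10 vs larger child 76 at index 2, swap → [76, 73, 10, 51, 63, 54, 47, 19]
  10 vs larger child 54 at index 5, swap → [76, 73, 54, 51, 63, 10, 47, 19]
extract-max #2 returns 76:
  remove root 76; move last element 19 to root → [19, 73, 54, 51, 63, 10, 47]
  19 vs larger child 73 at index 1, swap → [73, 19, 54, 51, 63, 10, 47]
  19 vs larger child 63 at index 4, swap → [73, 63, 54, 51, 19, 10, 47]
extract-max #3 returns 73:
  remove root 73; move last element 47 to root → [47, 63, 54, 51, 19, 10]
  47 vs larger child 63 at index 1, swap → [63, 47, 54, 51, 19, 10]
  47 vs larger child 51 at index 3, swap → [63, 51, 54, 47, 19, 10]
extract-max #4 returns 63:
  remove root 63; move last element 10 to root → [10, 51, 54, 47, 19]
  10 vs larger child 54 at index 2, swap → [54, 51, 10, 47, 19]
extract-max #5 returns 54:
  remove root 54; move last element 19 to root → [19, 51, 10, 47]
  19 vs larger child 51 at index 1, swap → [51, 19, 10, 47]
  19 vs only child 47 at index 3, swap → [51, 47, 10, 19]

[51, 47, 10, 19]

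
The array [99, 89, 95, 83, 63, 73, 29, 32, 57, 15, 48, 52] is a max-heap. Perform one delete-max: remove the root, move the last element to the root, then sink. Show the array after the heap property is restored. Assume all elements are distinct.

[95, 89, 73, 83, 63, 52, 29, 32, 57, 15, 48]

remove root 99; move last element 52 to root → [52, 89, 95, 83, 63, 73, 29, 32, 57, 15, 48]
52 vs larger child 95 at index 2, swap → [95, 89, 52, 83, 63, 73, 29, 32, 57, 15, 48]
52 vs larger child 73 at index 5, swap → [95, 89, 73, 83, 63, 52, 29, 32, 57, 15, 48]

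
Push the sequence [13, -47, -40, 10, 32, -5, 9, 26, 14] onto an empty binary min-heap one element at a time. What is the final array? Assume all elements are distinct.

[-47, 10, -40, 13, 32, -5, 9, 26, 14]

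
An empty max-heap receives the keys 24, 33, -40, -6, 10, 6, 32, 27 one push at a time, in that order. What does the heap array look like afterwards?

[33, 27, 32, 24, 10, -40, 6, -6]

Insert 24:
  append 24 at index 0 → [24] (no swap needed)
Insert 33:
  append 33 at index 1 → [24, 33]
  33 > parent 24 at index 0, swap → [33, 24]
Insert -40:
  append -40 at index 2 → [33, 24, -40] (no swap needed)
Insert -6:
  append -6 at index 3 → [33, 24, -40, -6] (no swap needed)
Insert 10:
  append 10 at index 4 → [33, 24, -40, -6, 10] (no swap needed)
Insert 6:
  append 6 at index 5 → [33, 24, -40, -6, 10, 6]
  6 > parent -40 at index 2, swap → [33, 24, 6, -6, 10, -40]
Insert 32:
  append 32 at index 6 → [33, 24, 6, -6, 10, -40, 32]
  32 > parent 6 at index 2, swap → [33, 24, 32, -6, 10, -40, 6]
Insert 27:
  append 27 at index 7 → [33, 24, 32, -6, 10, -40, 6, 27]
  27 > parent -6 at index 3, swap → [33, 24, 32, 27, 10, -40, 6, -6]
  27 > parent 24 at index 1, swap → [33, 27, 32, 24, 10, -40, 6, -6]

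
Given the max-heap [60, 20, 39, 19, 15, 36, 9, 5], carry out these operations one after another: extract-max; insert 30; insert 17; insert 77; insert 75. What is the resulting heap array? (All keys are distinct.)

[77, 75, 36, 20, 39, 5, 9, 19, 17, 15, 30]

extract-max → returns 60:
  remove root 60; move last element 5 to root → [5, 20, 39, 19, 15, 36, 9]
  5 vs larger child 39 at index 2, swap → [39, 20, 5, 19, 15, 36, 9]
  5 vs larger child 36 at index 5, swap → [39, 20, 36, 19, 15, 5, 9]
insert 30:
  append 30 at index 7 → [39, 20, 36, 19, 15, 5, 9, 30]
  30 > parent 19 at index 3, swap → [39, 20, 36, 30, 15, 5, 9, 19]
  30 > parent 20 at index 1, swap → [39, 30, 36, 20, 15, 5, 9, 19]
insert 17:
  append 17 at index 8 → [39, 30, 36, 20, 15, 5, 9, 19, 17] (no swap needed)
insert 77:
  append 77 at index 9 → [39, 30, 36, 20, 15, 5, 9, 19, 17, 77]
  77 > parent 15 at index 4, swap → [39, 30, 36, 20, 77, 5, 9, 19, 17, 15]
  77 > parent 30 at index 1, swap → [39, 77, 36, 20, 30, 5, 9, 19, 17, 15]
  77 > parent 39 at index 0, swap → [77, 39, 36, 20, 30, 5, 9, 19, 17, 15]
insert 75:
  append 75 at index 10 → [77, 39, 36, 20, 30, 5, 9, 19, 17, 15, 75]
  75 > parent 30 at index 4, swap → [77, 39, 36, 20, 75, 5, 9, 19, 17, 15, 30]
  75 > parent 39 at index 1, swap → [77, 75, 36, 20, 39, 5, 9, 19, 17, 15, 30]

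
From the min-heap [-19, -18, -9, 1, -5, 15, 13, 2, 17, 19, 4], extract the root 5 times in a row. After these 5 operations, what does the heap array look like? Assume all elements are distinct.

[2, 4, 13, 17, 19, 15]

extract-min #1 returns -19:
  remove root -19; move last element 4 to root → [4, -18, -9, 1, -5, 15, 13, 2, 17, 19]
  4 vs smaller child -18 at index 1, swap → [-18, 4, -9, 1, -5, 15, 13, 2, 17, 19]
  4 vs smaller child -5 at index 4, swap → [-18, -5, -9, 1, 4, 15, 13, 2, 17, 19]
extract-min #2 returns -18:
  remove root -18; move last element 19 to root → [19, -5, -9, 1, 4, 15, 13, 2, 17]
  19 vs smaller child -9 at index 2, swap → [-9, -5, 19, 1, 4, 15, 13, 2, 17]
  19 vs smaller child 13 at index 6, swap → [-9, -5, 13, 1, 4, 15, 19, 2, 17]
extract-min #3 returns -9:
  remove root -9; move last element 17 to root → [17, -5, 13, 1, 4, 15, 19, 2]
  17 vs smaller child -5 at index 1, swap → [-5, 17, 13, 1, 4, 15, 19, 2]
  17 vs smaller child 1 at index 3, swap → [-5, 1, 13, 17, 4, 15, 19, 2]
  17 vs only child 2 at index 7, swap → [-5, 1, 13, 2, 4, 15, 19, 17]
extract-min #4 returns -5:
  remove root -5; move last element 17 to root → [17, 1, 13, 2, 4, 15, 19]
  17 vs smaller child 1 at index 1, swap → [1, 17, 13, 2, 4, 15, 19]
  17 vs smaller child 2 at index 3, swap → [1, 2, 13, 17, 4, 15, 19]
extract-min #5 returns 1:
  remove root 1; move last element 19 to root → [19, 2, 13, 17, 4, 15]
  19 vs smaller child 2 at index 1, swap → [2, 19, 13, 17, 4, 15]
  19 vs smaller child 4 at index 4, swap → [2, 4, 13, 17, 19, 15]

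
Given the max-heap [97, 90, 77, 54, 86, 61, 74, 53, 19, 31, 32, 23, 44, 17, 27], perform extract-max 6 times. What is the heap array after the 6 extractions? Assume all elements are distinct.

[54, 53, 44, 31, 32, 23, 27, 17, 19]

extract-max #1 returns 97:
  remove root 97; move last element 27 to root → [27, 90, 77, 54, 86, 61, 74, 53, 19, 31, 32, 23, 44, 17]
  27 vs larger child 90 at index 1, swap → [90, 27, 77, 54, 86, 61, 74, 53, 19, 31, 32, 23, 44, 17]
  27 vs larger child 86 at index 4, swap → [90, 86, 77, 54, 27, 61, 74, 53, 19, 31, 32, 23, 44, 17]
  27 vs larger child 32 at index 10, swap → [90, 86, 77, 54, 32, 61, 74, 53, 19, 31, 27, 23, 44, 17]
extract-max #2 returns 90:
  remove root 90; move last element 17 to root → [17, 86, 77, 54, 32, 61, 74, 53, 19, 31, 27, 23, 44]
  17 vs larger child 86 at index 1, swap → [86, 17, 77, 54, 32, 61, 74, 53, 19, 31, 27, 23, 44]
  17 vs larger child 54 at index 3, swap → [86, 54, 77, 17, 32, 61, 74, 53, 19, 31, 27, 23, 44]
  17 vs larger child 53 at index 7, swap → [86, 54, 77, 53, 32, 61, 74, 17, 19, 31, 27, 23, 44]
extract-max #3 returns 86:
  remove root 86; move last element 44 to root → [44, 54, 77, 53, 32, 61, 74, 17, 19, 31, 27, 23]
  44 vs larger child 77 at index 2, swap → [77, 54, 44, 53, 32, 61, 74, 17, 19, 31, 27, 23]
  44 vs larger child 74 at index 6, swap → [77, 54, 74, 53, 32, 61, 44, 17, 19, 31, 27, 23]
extract-max #4 returns 77:
  remove root 77; move last element 23 to root → [23, 54, 74, 53, 32, 61, 44, 17, 19, 31, 27]
  23 vs larger child 74 at index 2, swap → [74, 54, 23, 53, 32, 61, 44, 17, 19, 31, 27]
  23 vs larger child 61 at index 5, swap → [74, 54, 61, 53, 32, 23, 44, 17, 19, 31, 27]
extract-max #5 returns 74:
  remove root 74; move last element 27 to root → [27, 54, 61, 53, 32, 23, 44, 17, 19, 31]
  27 vs larger child 61 at index 2, swap → [61, 54, 27, 53, 32, 23, 44, 17, 19, 31]
  27 vs larger child 44 at index 6, swap → [61, 54, 44, 53, 32, 23, 27, 17, 19, 31]
extract-max #6 returns 61:
  remove root 61; move last element 31 to root → [31, 54, 44, 53, 32, 23, 27, 17, 19]
  31 vs larger child 54 at index 1, swap → [54, 31, 44, 53, 32, 23, 27, 17, 19]
  31 vs larger child 53 at index 3, swap → [54, 53, 44, 31, 32, 23, 27, 17, 19]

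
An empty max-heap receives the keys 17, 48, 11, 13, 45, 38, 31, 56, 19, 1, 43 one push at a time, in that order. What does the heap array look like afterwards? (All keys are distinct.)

Insert 17:
  append 17 at index 0 → [17] (no swap needed)
Insert 48:
  append 48 at index 1 → [17, 48]
  48 > parent 17 at index 0, swap → [48, 17]
Insert 11:
  append 11 at index 2 → [48, 17, 11] (no swap needed)
Insert 13:
  append 13 at index 3 → [48, 17, 11, 13] (no swap needed)
Insert 45:
  append 45 at index 4 → [48, 17, 11, 13, 45]
  45 > parent 17 at index 1, swap → [48, 45, 11, 13, 17]
Insert 38:
  append 38 at index 5 → [48, 45, 11, 13, 17, 38]
  38 > parent 11 at index 2, swap → [48, 45, 38, 13, 17, 11]
Insert 31:
  append 31 at index 6 → [48, 45, 38, 13, 17, 11, 31] (no swap needed)
Insert 56:
  append 56 at index 7 → [48, 45, 38, 13, 17, 11, 31, 56]
  56 > parent 13 at index 3, swap → [48, 45, 38, 56, 17, 11, 31, 13]
  56 > parent 45 at index 1, swap → [48, 56, 38, 45, 17, 11, 31, 13]
  56 > parent 48 at index 0, swap → [56, 48, 38, 45, 17, 11, 31, 13]
Insert 19:
  append 19 at index 8 → [56, 48, 38, 45, 17, 11, 31, 13, 19] (no swap needed)
Insert 1:
  append 1 at index 9 → [56, 48, 38, 45, 17, 11, 31, 13, 19, 1] (no swap needed)
Insert 43:
  append 43 at index 10 → [56, 48, 38, 45, 17, 11, 31, 13, 19, 1, 43]
  43 > parent 17 at index 4, swap → [56, 48, 38, 45, 43, 11, 31, 13, 19, 1, 17]

[56, 48, 38, 45, 43, 11, 31, 13, 19, 1, 17]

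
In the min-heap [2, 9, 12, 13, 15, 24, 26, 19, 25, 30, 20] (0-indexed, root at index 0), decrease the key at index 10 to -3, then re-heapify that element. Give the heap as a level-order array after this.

[-3, 2, 12, 13, 9, 24, 26, 19, 25, 30, 15]

set index 10 from 20 to -3 → [2, 9, 12, 13, 15, 24, 26, 19, 25, 30, -3]
-3 < parent 15 at index 4, swap → [2, 9, 12, 13, -3, 24, 26, 19, 25, 30, 15]
-3 < parent 9 at index 1, swap → [2, -3, 12, 13, 9, 24, 26, 19, 25, 30, 15]
-3 < parent 2 at index 0, swap → [-3, 2, 12, 13, 9, 24, 26, 19, 25, 30, 15]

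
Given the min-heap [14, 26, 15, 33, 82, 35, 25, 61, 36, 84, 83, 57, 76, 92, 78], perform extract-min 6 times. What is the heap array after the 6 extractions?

[36, 61, 57, 76, 82, 83, 78, 92, 84]

extract-min #1 returns 14:
  remove root 14; move last element 78 to root → [78, 26, 15, 33, 82, 35, 25, 61, 36, 84, 83, 57, 76, 92]
  78 vs smaller child 15 at index 2, swap → [15, 26, 78, 33, 82, 35, 25, 61, 36, 84, 83, 57, 76, 92]
  78 vs smaller child 25 at index 6, swap → [15, 26, 25, 33, 82, 35, 78, 61, 36, 84, 83, 57, 76, 92]
extract-min #2 returns 15:
  remove root 15; move last element 92 to root → [92, 26, 25, 33, 82, 35, 78, 61, 36, 84, 83, 57, 76]
  92 vs smaller child 25 at index 2, swap → [25, 26, 92, 33, 82, 35, 78, 61, 36, 84, 83, 57, 76]
  92 vs smaller child 35 at index 5, swap → [25, 26, 35, 33, 82, 92, 78, 61, 36, 84, 83, 57, 76]
  92 vs smaller child 57 at index 11, swap → [25, 26, 35, 33, 82, 57, 78, 61, 36, 84, 83, 92, 76]
extract-min #3 returns 25:
  remove root 25; move last element 76 to root → [76, 26, 35, 33, 82, 57, 78, 61, 36, 84, 83, 92]
  76 vs smaller child 26 at index 1, swap → [26, 76, 35, 33, 82, 57, 78, 61, 36, 84, 83, 92]
  76 vs smaller child 33 at index 3, swap → [26, 33, 35, 76, 82, 57, 78, 61, 36, 84, 83, 92]
  76 vs smaller child 36 at index 8, swap → [26, 33, 35, 36, 82, 57, 78, 61, 76, 84, 83, 92]
extract-min #4 returns 26:
  remove root 26; move last element 92 to root → [92, 33, 35, 36, 82, 57, 78, 61, 76, 84, 83]
  92 vs smaller child 33 at index 1, swap → [33, 92, 35, 36, 82, 57, 78, 61, 76, 84, 83]
  92 vs smaller child 36 at index 3, swap → [33, 36, 35, 92, 82, 57, 78, 61, 76, 84, 83]
  92 vs smaller child 61 at index 7, swap → [33, 36, 35, 61, 82, 57, 78, 92, 76, 84, 83]
extract-min #5 returns 33:
  remove root 33; move last element 83 to root → [83, 36, 35, 61, 82, 57, 78, 92, 76, 84]
  83 vs smaller child 35 at index 2, swap → [35, 36, 83, 61, 82, 57, 78, 92, 76, 84]
  83 vs smaller child 57 at index 5, swap → [35, 36, 57, 61, 82, 83, 78, 92, 76, 84]
extract-min #6 returns 35:
  remove root 35; move last element 84 to root → [84, 36, 57, 61, 82, 83, 78, 92, 76]
  84 vs smaller child 36 at index 1, swap → [36, 84, 57, 61, 82, 83, 78, 92, 76]
  84 vs smaller child 61 at index 3, swap → [36, 61, 57, 84, 82, 83, 78, 92, 76]
  84 vs smaller child 76 at index 8, swap → [36, 61, 57, 76, 82, 83, 78, 92, 84]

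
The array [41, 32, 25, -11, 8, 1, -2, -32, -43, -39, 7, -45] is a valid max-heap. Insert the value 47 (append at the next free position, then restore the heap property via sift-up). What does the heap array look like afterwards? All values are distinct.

append 47 at index 12 → [41, 32, 25, -11, 8, 1, -2, -32, -43, -39, 7, -45, 47]
47 > parent 1 at index 5, swap → [41, 32, 25, -11, 8, 47, -2, -32, -43, -39, 7, -45, 1]
47 > parent 25 at index 2, swap → [41, 32, 47, -11, 8, 25, -2, -32, -43, -39, 7, -45, 1]
47 > parent 41 at index 0, swap → [47, 32, 41, -11, 8, 25, -2, -32, -43, -39, 7, -45, 1]

[47, 32, 41, -11, 8, 25, -2, -32, -43, -39, 7, -45, 1]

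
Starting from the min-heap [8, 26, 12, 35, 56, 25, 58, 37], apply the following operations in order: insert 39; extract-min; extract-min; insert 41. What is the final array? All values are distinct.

[25, 26, 37, 35, 56, 39, 58, 41]

insert 39:
  append 39 at index 8 → [8, 26, 12, 35, 56, 25, 58, 37, 39] (no swap needed)
extract-min → returns 8:
  remove root 8; move last element 39 to root → [39, 26, 12, 35, 56, 25, 58, 37]
  39 vs smaller child 12 at index 2, swap → [12, 26, 39, 35, 56, 25, 58, 37]
  39 vs smaller child 25 at index 5, swap → [12, 26, 25, 35, 56, 39, 58, 37]
extract-min → returns 12:
  remove root 12; move last element 37 to root → [37, 26, 25, 35, 56, 39, 58]
  37 vs smaller child 25 at index 2, swap → [25, 26, 37, 35, 56, 39, 58]
insert 41:
  append 41 at index 7 → [25, 26, 37, 35, 56, 39, 58, 41] (no swap needed)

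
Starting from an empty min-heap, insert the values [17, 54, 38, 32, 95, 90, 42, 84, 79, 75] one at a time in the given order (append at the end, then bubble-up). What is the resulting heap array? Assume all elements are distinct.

[17, 32, 38, 54, 75, 90, 42, 84, 79, 95]

Insert 17:
  append 17 at index 0 → [17] (no swap needed)
Insert 54:
  append 54 at index 1 → [17, 54] (no swap needed)
Insert 38:
  append 38 at index 2 → [17, 54, 38] (no swap needed)
Insert 32:
  append 32 at index 3 → [17, 54, 38, 32]
  32 < parent 54 at index 1, swap → [17, 32, 38, 54]
Insert 95:
  append 95 at index 4 → [17, 32, 38, 54, 95] (no swap needed)
Insert 90:
  append 90 at index 5 → [17, 32, 38, 54, 95, 90] (no swap needed)
Insert 42:
  append 42 at index 6 → [17, 32, 38, 54, 95, 90, 42] (no swap needed)
Insert 84:
  append 84 at index 7 → [17, 32, 38, 54, 95, 90, 42, 84] (no swap needed)
Insert 79:
  append 79 at index 8 → [17, 32, 38, 54, 95, 90, 42, 84, 79] (no swap needed)
Insert 75:
  append 75 at index 9 → [17, 32, 38, 54, 95, 90, 42, 84, 79, 75]
  75 < parent 95 at index 4, swap → [17, 32, 38, 54, 75, 90, 42, 84, 79, 95]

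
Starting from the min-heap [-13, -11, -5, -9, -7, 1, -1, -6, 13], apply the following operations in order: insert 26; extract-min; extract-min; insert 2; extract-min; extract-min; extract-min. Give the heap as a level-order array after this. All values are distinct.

[-5, 2, -1, 26, 13, 1]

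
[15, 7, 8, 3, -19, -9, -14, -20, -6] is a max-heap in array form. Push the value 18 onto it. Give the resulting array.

append 18 at index 9 → [15, 7, 8, 3, -19, -9, -14, -20, -6, 18]
18 > parent -19 at index 4, swap → [15, 7, 8, 3, 18, -9, -14, -20, -6, -19]
18 > parent 7 at index 1, swap → [15, 18, 8, 3, 7, -9, -14, -20, -6, -19]
18 > parent 15 at index 0, swap → [18, 15, 8, 3, 7, -9, -14, -20, -6, -19]

[18, 15, 8, 3, 7, -9, -14, -20, -6, -19]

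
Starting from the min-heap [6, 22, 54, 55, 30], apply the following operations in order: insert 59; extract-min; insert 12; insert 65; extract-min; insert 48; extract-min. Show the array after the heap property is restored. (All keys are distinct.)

[30, 54, 48, 55, 59, 65]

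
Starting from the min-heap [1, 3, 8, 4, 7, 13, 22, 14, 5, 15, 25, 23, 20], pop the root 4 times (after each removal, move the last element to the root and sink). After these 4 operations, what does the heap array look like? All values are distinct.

extract-min #1 returns 1:
  remove root 1; move last element 20 to root → [20, 3, 8, 4, 7, 13, 22, 14, 5, 15, 25, 23]
  20 vs smaller child 3 at index 1, swap → [3, 20, 8, 4, 7, 13, 22, 14, 5, 15, 25, 23]
  20 vs smaller child 4 at index 3, swap → [3, 4, 8, 20, 7, 13, 22, 14, 5, 15, 25, 23]
  20 vs smaller child 5 at index 8, swap → [3, 4, 8, 5, 7, 13, 22, 14, 20, 15, 25, 23]
extract-min #2 returns 3:
  remove root 3; move last element 23 to root → [23, 4, 8, 5, 7, 13, 22, 14, 20, 15, 25]
  23 vs smaller child 4 at index 1, swap → [4, 23, 8, 5, 7, 13, 22, 14, 20, 15, 25]
  23 vs smaller child 5 at index 3, swap → [4, 5, 8, 23, 7, 13, 22, 14, 20, 15, 25]
  23 vs smaller child 14 at index 7, swap → [4, 5, 8, 14, 7, 13, 22, 23, 20, 15, 25]
extract-min #3 returns 4:
  remove root 4; move last element 25 to root → [25, 5, 8, 14, 7, 13, 22, 23, 20, 15]
  25 vs smaller child 5 at index 1, swap → [5, 25, 8, 14, 7, 13, 22, 23, 20, 15]
  25 vs smaller child 7 at index 4, swap → [5, 7, 8, 14, 25, 13, 22, 23, 20, 15]
  25 vs only child 15 at index 9, swap → [5, 7, 8, 14, 15, 13, 22, 23, 20, 25]
extract-min #4 returns 5:
  remove root 5; move last element 25 to root → [25, 7, 8, 14, 15, 13, 22, 23, 20]
  25 vs smaller child 7 at index 1, swap → [7, 25, 8, 14, 15, 13, 22, 23, 20]
  25 vs smaller child 14 at index 3, swap → [7, 14, 8, 25, 15, 13, 22, 23, 20]
  25 vs smaller child 20 at index 8, swap → [7, 14, 8, 20, 15, 13, 22, 23, 25]

[7, 14, 8, 20, 15, 13, 22, 23, 25]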